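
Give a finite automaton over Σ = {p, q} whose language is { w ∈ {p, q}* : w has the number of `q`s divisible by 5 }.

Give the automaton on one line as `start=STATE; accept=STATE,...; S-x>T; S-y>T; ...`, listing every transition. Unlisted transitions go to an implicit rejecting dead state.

Keep the running count of `q`s modulo 5: each `q` advances along the cycle A → B → C → D → E → A while other symbols loop. Accept at A.
With 5 states:
       p  q 
>* A   A  B 
   B   B  C 
   C   C  D 
   D   D  E 
   E   E  A 
(> = start, * = accepting)

start=A; accept=A; A-p>A; A-q>B; B-p>B; B-q>C; C-p>C; C-q>D; D-p>D; D-q>E; E-p>E; E-q>A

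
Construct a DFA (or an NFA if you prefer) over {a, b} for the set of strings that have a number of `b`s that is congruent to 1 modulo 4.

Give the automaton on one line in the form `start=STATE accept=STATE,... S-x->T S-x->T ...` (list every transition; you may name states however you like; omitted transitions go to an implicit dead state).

The only thing that matters is how many `b`s have appeared, reduced mod 4. Use one state per residue: q0 for 0, …, q3 for 3. Reading `b` moves to the next residue; anything else stays put. q1 is accepting.
A 4-state machine:
        a   b  
>  q0   q0  q1 
 * q1   q1  q2 
   q2   q2  q3 
   q3   q3  q0 
(> = start, * = accepting)

start=q0 accept=q1 q0-a->q0 q0-b->q1 q1-a->q1 q1-b->q2 q2-a->q2 q2-b->q3 q3-a->q3 q3-b->q0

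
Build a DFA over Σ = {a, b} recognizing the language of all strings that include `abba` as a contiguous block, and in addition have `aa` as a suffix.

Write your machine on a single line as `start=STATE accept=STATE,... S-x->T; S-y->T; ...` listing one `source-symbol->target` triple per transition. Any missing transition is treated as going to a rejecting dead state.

Run two small machines in parallel and take their product. The first has 5 states tracking whether and how much of `abba` has been seen; the second has 3 states tracking how much of the suffix `aa` has currently been matched. A product state is a pair (one from each), accepting exactly when both do. Minimizing collapses redundant product states.
7 states suffice.
        a   b  
>  s0   s1  s0 
   s1   s1  s2 
   s2   s1  s3 
   s3   s4  s0 
   s4   s5  s6 
 * s5   s5  s6 
   s6   s4  s6 
(> = start, * = accepting)

start=s0; accept=s5; s0-a->s1; s0-b->s0; s1-a->s1; s1-b->s2; s2-a->s1; s2-b->s3; s3-a->s4; s3-b->s0; s4-a->s5; s4-b->s6; s5-a->s5; s5-b->s6; s6-a->s4; s6-b->s6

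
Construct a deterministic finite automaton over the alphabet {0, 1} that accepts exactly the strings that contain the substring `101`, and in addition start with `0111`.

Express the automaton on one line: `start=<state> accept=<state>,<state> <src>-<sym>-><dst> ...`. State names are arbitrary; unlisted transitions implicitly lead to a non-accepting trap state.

Run two small machines in parallel and take their product. One (4 states) tracks whether and how much of `101` has been seen; the other (6 states) tracks whether the input so far still matches the prefix `0111`. Each combined state is a pair, one component from each; accept when both components accept.
12 states suffice.
          0    1  
>  q0     q1   q2 
   q1     q3   q4 
   q2     q5   q2 
   q3     q3   q2 
   q4     q5   q6 
   q5     q3   q7 
   q6     q5   q8 
   q7     q7   q7 
   q8     q9   q8 
   q9    q10  q11 
   q10   q10   q8 
 * q11   q11  q11 
(> = start, * = accepting)

start=q0 accept=q11 q0-0->q1 q0-1->q2 q1-0->q3 q1-1->q4 q2-0->q5 q2-1->q2 q3-0->q3 q3-1->q2 q4-0->q5 q4-1->q6 q5-0->q3 q5-1->q7 q6-0->q5 q6-1->q8 q7-0->q7 q7-1->q7 q8-0->q9 q8-1->q8 q9-0->q10 q9-1->q11 q10-0->q10 q10-1->q8 q11-0->q11 q11-1->q11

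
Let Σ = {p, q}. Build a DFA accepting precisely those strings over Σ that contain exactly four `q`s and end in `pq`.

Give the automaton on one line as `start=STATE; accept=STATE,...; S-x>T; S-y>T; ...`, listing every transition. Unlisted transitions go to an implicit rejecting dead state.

start=A; accept=G; A-p>A; A-q>B; B-p>B; B-q>C; C-p>C; C-q>D; D-p>E; D-q>F; E-p>E; E-q>G; F-p>F; F-q>F; G-p>F; G-q>F

Handle the two conditions separately and then intersect. The first has 6 states tracking the count of `q`s, saturating at 5; the second has 3 states tracking how much of the suffix `pq` has currently been matched. A product state is a pair (one from each), accepting exactly when both do. Equivalent product states are then merged.
7 states suffice.
       p  q 
>  A   A  B 
   B   B  C 
   C   C  D 
   D   E  F 
   E   E  G 
   F   F  F 
 * G   F  F 
(> = start, * = accepting)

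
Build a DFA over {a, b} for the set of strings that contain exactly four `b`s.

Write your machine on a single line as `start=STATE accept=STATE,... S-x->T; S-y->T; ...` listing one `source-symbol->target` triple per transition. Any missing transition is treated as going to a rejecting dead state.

start=q0; accept=q4; q0-a->q0; q0-b->q1; q1-a->q1; q1-b->q2; q2-a->q2; q2-b->q3; q3-a->q3; q3-b->q4; q4-a->q4; q4-b->q5; q5-a->q5; q5-b->q5

Count `b`s, saturating at 5: states q0 through q4 mean 0 through 4 `b`s seen; q5 means more than 4. Each `b` increments (capped at q5); other symbols loop. Accept from {q4}.
        a   b  
>  q0   q0  q1 
   q1   q1  q2 
   q2   q2  q3 
   q3   q3  q4 
 * q4   q4  q5 
   q5   q5  q5 
(> = start, * = accepting)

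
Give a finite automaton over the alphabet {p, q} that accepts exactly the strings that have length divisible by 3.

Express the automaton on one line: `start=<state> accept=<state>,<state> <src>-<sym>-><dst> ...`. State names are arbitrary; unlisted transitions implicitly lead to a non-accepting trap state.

start=A accept=A A-p->B A-q->B B-p->C B-q->C C-p->A C-q->A

Count input length modulo 3: every symbol advances one step around the cycle A → B → C → A. Accept at A.
3 states suffice.
       p  q 
>* A   B  B 
   B   C  C 
   C   A  A 
(> = start, * = accepting)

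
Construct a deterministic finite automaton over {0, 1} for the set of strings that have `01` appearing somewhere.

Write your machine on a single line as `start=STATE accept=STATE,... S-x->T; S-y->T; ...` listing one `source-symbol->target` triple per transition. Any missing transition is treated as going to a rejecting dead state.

start=q0; accept=q2; q0-0->q1; q0-1->q0; q1-0->q1; q1-1->q2; q2-0->q2; q2-1->q2

States q0..q1 record the length of the longest prefix of `01` that matches the current input suffix. Reaching q2 means `01` has been seen, and we stay there forever. Accept from q2.
3 states suffice.
        0   1  
>  q0   q1  q0 
   q1   q1  q2 
 * q2   q2  q2 
(> = start, * = accepting)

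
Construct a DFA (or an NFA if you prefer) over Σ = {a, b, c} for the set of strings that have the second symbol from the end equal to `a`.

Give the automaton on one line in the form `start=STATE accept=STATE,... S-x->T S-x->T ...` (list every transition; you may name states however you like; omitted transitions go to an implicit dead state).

start=q0 accept=q4,q5,q6 q0-a->q1 q0-b->q2 q0-c->q3 q1-a->q4 q1-b->q5 q1-c->q6 q2-a->q7 q2-b->q8 q2-c->q9 q3-a->q10 q3-b->q11 q3-c->q12 q4-a->q4 q4-b->q5 q4-c->q6 q5-a->q7 q5-b->q8 q5-c->q9 q6-a->q10 q6-b->q11 q6-c->q12 q7-a->q4 q7-b->q5 q7-c->q6 q8-a->q7 q8-b->q8 q8-c->q9 q9-a->q10 q9-b->q11 q9-c->q12 q10-a->q4 q10-b->q5 q10-c->q6 q11-a->q7 q11-b->q8 q11-c->q9 q12-a->q10 q12-b->q11 q12-c->q12

Because acceptance depends on a position counted from the end, the machine has to buffer the most recent 2 symbols. Make each state the string of the last up-to-2 symbols read; on input `x` shift the window left and append `x`. Accept when the buffered window has length 2 and begins with `a`.
A 13-state machine:
          a    b    c  
>  q0     q1   q2   q3 
   q1     q4   q5   q6 
   q2     q7   q8   q9 
   q3    q10  q11  q12 
 * q4     q4   q5   q6 
 * q5     q7   q8   q9 
 * q6    q10  q11  q12 
   q7     q4   q5   q6 
   q8     q7   q8   q9 
   q9    q10  q11  q12 
   q10    q4   q5   q6 
   q11    q7   q8   q9 
   q12   q10  q11  q12 
(> = start, * = accepting)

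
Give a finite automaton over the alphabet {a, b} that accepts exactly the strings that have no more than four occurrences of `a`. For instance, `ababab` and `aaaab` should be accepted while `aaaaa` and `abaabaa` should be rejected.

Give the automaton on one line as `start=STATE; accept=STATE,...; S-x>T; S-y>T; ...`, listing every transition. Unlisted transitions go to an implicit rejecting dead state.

start=q0; accept=q0,q1,q2,q3,q4; q0-a>q1; q0-b>q0; q1-a>q2; q1-b>q1; q2-a>q3; q2-b>q2; q3-a>q4; q3-b>q3; q4-a>q5; q4-b>q4; q5-a>q5; q5-b>q5

Only the number of `a`s matters, and only up to 5. Make a chain q0 → q1 → q2 → q3 → q4 → q5 advanced by each `a` (with q5 absorbing); every other symbol self-loops. The accepting set is {q0, q1, q2, q3, q4}.
With 6 states:
        a   b  
>* q0   q1  q0 
 * q1   q2  q1 
 * q2   q3  q2 
 * q3   q4  q3 
 * q4   q5  q4 
   q5   q5  q5 
(> = start, * = accepting)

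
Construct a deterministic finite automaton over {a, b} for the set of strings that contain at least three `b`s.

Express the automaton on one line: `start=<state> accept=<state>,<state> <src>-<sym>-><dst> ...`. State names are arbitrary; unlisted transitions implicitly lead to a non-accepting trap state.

start=q0 accept=q3,q4 q0-a->q0 q0-b->q1 q1-a->q1 q1-b->q2 q2-a->q2 q2-b->q3 q3-a->q3 q3-b->q4 q4-a->q4 q4-b->q4

Count `b`s, saturating at 4: states q0 through q3 mean 0 through 3 `b`s seen; q4 means more than 3. Each `b` increments (capped at q4); other symbols loop. Accept from {q3, q4}.
        a   b  
>  q0   q0  q1 
   q1   q1  q2 
   q2   q2  q3 
 * q3   q3  q4 
 * q4   q4  q4 
(> = start, * = accepting)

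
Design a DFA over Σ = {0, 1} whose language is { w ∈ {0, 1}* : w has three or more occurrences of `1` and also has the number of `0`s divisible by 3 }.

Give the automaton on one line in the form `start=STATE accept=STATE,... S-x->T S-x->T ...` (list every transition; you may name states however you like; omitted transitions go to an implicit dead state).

start=q0 accept=q8 q0-0->q1 q0-1->q2 q1-0->q3 q1-1->q4 q2-0->q4 q2-1->q5 q3-0->q0 q3-1->q6 q4-0->q6 q4-1->q7 q5-0->q7 q5-1->q8 q6-0->q2 q6-1->q9 q7-0->q9 q7-1->q10 q8-0->q10 q8-1->q8 q9-0->q5 q9-1->q11 q10-0->q11 q10-1->q10 q11-0->q8 q11-1->q11

Run two small machines in parallel and take their product. One (5 states) tracks the count of `1`s, saturating at 4; the other (3 states) tracks the count of `0`s modulo 3. Each combined state is a pair, one component from each; accept when both components accept. Equivalent product states are then merged.
          0    1  
>  q0     q1   q2 
   q1     q3   q4 
   q2     q4   q5 
   q3     q0   q6 
   q4     q6   q7 
   q5     q7   q8 
   q6     q2   q9 
   q7     q9  q10 
 * q8    q10   q8 
   q9     q5  q11 
   q10   q11  q10 
   q11    q8  q11 
(> = start, * = accepting)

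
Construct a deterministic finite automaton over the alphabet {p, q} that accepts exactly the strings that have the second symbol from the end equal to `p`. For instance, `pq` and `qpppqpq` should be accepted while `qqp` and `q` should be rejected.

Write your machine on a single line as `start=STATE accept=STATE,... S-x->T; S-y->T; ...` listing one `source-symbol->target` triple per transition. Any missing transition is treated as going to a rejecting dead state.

Because acceptance depends on a position counted from the end, the machine has to buffer the most recent 2 symbols. Make each state the string of the last up-to-2 symbols read; on input `x` shift the window left and append `x`. Accept when the buffered window has length 2 and begins with `p`.
7 states suffice.
        p   q  
>  S0   S1  S2 
   S1   S3  S4 
   S2   S5  S6 
 * S3   S3  S4 
 * S4   S5  S6 
   S5   S3  S4 
   S6   S5  S6 
(> = start, * = accepting)

start=S0; accept=S3,S4; S0-p->S1; S0-q->S2; S1-p->S3; S1-q->S4; S2-p->S5; S2-q->S6; S3-p->S3; S3-q->S4; S4-p->S5; S4-q->S6; S5-p->S3; S5-q->S4; S6-p->S5; S6-q->S6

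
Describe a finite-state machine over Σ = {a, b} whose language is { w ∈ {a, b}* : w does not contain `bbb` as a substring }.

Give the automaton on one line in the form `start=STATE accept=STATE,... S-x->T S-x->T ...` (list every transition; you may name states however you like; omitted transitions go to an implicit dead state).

start=q0 accept=q0,q1,q2 q0-a->q0 q0-b->q1 q1-a->q0 q1-b->q2 q2-a->q0 q2-b->q3 q3-a->q3 q3-b->q3

This is the complement of 'contains `bbb`'. Use the same substring-matching states — q0 through q3 holding how much of `bbb` has just been matched — but flip the accepting set: everything except the trap q3 accepts.
        a   b  
>* q0   q0  q1 
 * q1   q0  q2 
 * q2   q0  q3 
   q3   q3  q3 
(> = start, * = accepting)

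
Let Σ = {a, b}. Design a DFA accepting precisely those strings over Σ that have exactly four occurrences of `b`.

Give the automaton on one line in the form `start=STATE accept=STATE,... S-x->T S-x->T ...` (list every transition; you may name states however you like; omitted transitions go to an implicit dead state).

start=S0 accept=S4 S0-a->S0 S0-b->S1 S1-a->S1 S1-b->S2 S2-a->S2 S2-b->S3 S3-a->S3 S3-b->S4 S4-a->S4 S4-b->S5 S5-a->S5 S5-b->S5

Only the number of `b`s matters, and only up to 5. Make a chain S0 → S1 → S2 → S3 → S4 → S5 advanced by each `b` (with S5 absorbing); every other symbol self-loops. The accepting set is {S4}.
With 6 states:
        a   b  
>  S0   S0  S1 
   S1   S1  S2 
   S2   S2  S3 
   S3   S3  S4 
 * S4   S4  S5 
   S5   S5  S5 
(> = start, * = accepting)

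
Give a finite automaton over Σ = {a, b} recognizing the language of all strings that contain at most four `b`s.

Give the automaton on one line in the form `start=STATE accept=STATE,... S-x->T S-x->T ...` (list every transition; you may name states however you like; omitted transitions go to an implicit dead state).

Count `b`s, saturating at 5: states S0 through S4 mean 0 through 4 `b`s seen; S5 means more than 4. Each `b` increments (capped at S5); other symbols loop. Accept from {S0, S1, S2, S3, S4}.
A 6-state machine:
        a   b  
>* S0   S0  S1 
 * S1   S1  S2 
 * S2   S2  S3 
 * S3   S3  S4 
 * S4   S4  S5 
   S5   S5  S5 
(> = start, * = accepting)

start=S0 accept=S0,S1,S2,S3,S4 S0-a->S0 S0-b->S1 S1-a->S1 S1-b->S2 S2-a->S2 S2-b->S3 S3-a->S3 S3-b->S4 S4-a->S4 S4-b->S5 S5-a->S5 S5-b->S5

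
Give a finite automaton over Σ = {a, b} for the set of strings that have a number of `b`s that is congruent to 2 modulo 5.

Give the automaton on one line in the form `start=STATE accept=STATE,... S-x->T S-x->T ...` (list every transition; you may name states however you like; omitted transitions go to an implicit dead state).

The only thing that matters is how many `b`s have appeared, reduced mod 5. Use one state per residue: S0 for 0, …, S4 for 4. Reading `b` moves to the next residue; anything else stays put. S2 is accepting.
A 5-state machine:
        a   b  
>  S0   S0  S1 
   S1   S1  S2 
 * S2   S2  S3 
   S3   S3  S4 
   S4   S4  S0 
(> = start, * = accepting)

start=S0 accept=S2 S0-a->S0 S0-b->S1 S1-a->S1 S1-b->S2 S2-a->S2 S2-b->S3 S3-a->S3 S3-b->S4 S4-a->S4 S4-b->S0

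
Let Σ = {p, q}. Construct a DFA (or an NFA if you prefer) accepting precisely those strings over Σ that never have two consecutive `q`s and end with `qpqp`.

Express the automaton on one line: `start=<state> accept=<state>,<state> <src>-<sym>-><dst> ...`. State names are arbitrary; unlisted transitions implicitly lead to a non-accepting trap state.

start=S0 accept=S5 S0-p->S0 S0-q->S1 S1-p->S2 S1-q->S3 S2-p->S0 S2-q->S4 S3-p->S3 S3-q->S3 S4-p->S5 S4-q->S3 S5-p->S0 S5-q->S4

Run two small machines in parallel and take their product. The first has 3 states tracking partial matches of the forbidden pattern `qq`; the second has 5 states tracking how much of the suffix `qpqp` has currently been matched. A product state is a pair (one from each), accepting exactly when both do. Equivalent product states are then merged.
        p   q  
>  S0   S0  S1 
   S1   S2  S3 
   S2   S0  S4 
   S3   S3  S3 
   S4   S5  S3 
 * S5   S0  S4 
(> = start, * = accepting)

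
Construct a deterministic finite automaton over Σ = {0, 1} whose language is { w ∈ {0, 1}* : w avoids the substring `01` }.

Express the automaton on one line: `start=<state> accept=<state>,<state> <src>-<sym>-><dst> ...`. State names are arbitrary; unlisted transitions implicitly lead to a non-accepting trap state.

This is the complement of 'contains `01`'. Use the same substring-matching states — q0 through q2 holding how much of `01` has just been matched — but flip the accepting set: everything except the trap q2 accepts.
3 states suffice.
        0   1  
>* q0   q1  q0 
 * q1   q1  q2 
   q2   q2  q2 
(> = start, * = accepting)

start=q0 accept=q0,q1 q0-0->q1 q0-1->q0 q1-0->q1 q1-1->q2 q2-0->q2 q2-1->q2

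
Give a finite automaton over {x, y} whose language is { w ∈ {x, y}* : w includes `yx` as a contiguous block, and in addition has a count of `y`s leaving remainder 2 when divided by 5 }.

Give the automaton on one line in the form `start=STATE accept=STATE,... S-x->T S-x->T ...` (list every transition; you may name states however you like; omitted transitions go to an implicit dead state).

Run two small machines in parallel and take their product. One (3 states) tracks whether and how much of `yx` has been seen; the other (5 states) tracks the count of `y`s modulo 5. Each combined state is a pair, one component from each; accept when both components accept.
11 states suffice.
          x    y  
>  s0     s0   s1 
   s1     s2   s3 
   s2     s2   s4 
   s3     s4   s5 
 * s4     s4   s6 
   s5     s6   s7 
   s6     s6   s8 
   s7     s8   s9 
   s8     s8  s10 
   s9    s10   s1 
   s10   s10   s2 
(> = start, * = accepting)

start=s0 accept=s4 s0-x->s0 s0-y->s1 s1-x->s2 s1-y->s3 s2-x->s2 s2-y->s4 s3-x->s4 s3-y->s5 s4-x->s4 s4-y->s6 s5-x->s6 s5-y->s7 s6-x->s6 s6-y->s8 s7-x->s8 s7-y->s9 s8-x->s8 s8-y->s10 s9-x->s10 s9-y->s1 s10-x->s10 s10-y->s2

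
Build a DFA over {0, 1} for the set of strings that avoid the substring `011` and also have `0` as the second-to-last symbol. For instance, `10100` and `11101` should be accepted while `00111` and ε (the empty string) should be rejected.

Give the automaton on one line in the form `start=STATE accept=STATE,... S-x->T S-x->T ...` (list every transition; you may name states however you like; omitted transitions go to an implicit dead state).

Run two small machines in parallel and take their product. The first has 4 states tracking partial matches of the forbidden pattern `011`; the second has 7 states tracking the last 2 symbols read. A product state is a pair (one from each), accepting exactly when both do.
          0    1  
>  S0     S1   S2 
   S1     S3   S4 
   S2     S5   S6 
 * S3     S3   S4 
 * S4     S5   S7 
   S5     S3   S4 
   S6     S5   S6 
   S7     S8   S7 
   S8     S9  S10 
   S9     S9  S10 
   S10    S8   S7 
(> = start, * = accepting)

start=S0 accept=S3,S4 S0-0->S1 S0-1->S2 S1-0->S3 S1-1->S4 S2-0->S5 S2-1->S6 S3-0->S3 S3-1->S4 S4-0->S5 S4-1->S7 S5-0->S3 S5-1->S4 S6-0->S5 S6-1->S6 S7-0->S8 S7-1->S7 S8-0->S9 S8-1->S10 S9-0->S9 S9-1->S10 S10-0->S8 S10-1->S7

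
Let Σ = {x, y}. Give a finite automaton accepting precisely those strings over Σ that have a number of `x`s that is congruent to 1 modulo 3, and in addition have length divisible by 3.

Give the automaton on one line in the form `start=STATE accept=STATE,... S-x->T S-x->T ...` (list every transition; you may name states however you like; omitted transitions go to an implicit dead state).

start=q0 accept=q7 q0-x->q1 q0-y->q2 q1-x->q3 q1-y->q4 q2-x->q4 q2-y->q5 q3-x->q0 q3-y->q6 q4-x->q6 q4-y->q7 q5-x->q7 q5-y->q0 q6-x->q2 q6-y->q8 q7-x->q8 q7-y->q1 q8-x->q5 q8-y->q3

Handle the two conditions separately and then intersect. The first has 3 states tracking the count of `x`s modulo 3; the second has 3 states tracking the input length modulo 3. A product state is a pair (one from each), accepting exactly when both do.
A 9-state machine:
        x   y  
>  q0   q1  q2 
   q1   q3  q4 
   q2   q4  q5 
   q3   q0  q6 
   q4   q6  q7 
   q5   q7  q0 
   q6   q2  q8 
 * q7   q8  q1 
   q8   q5  q3 
(> = start, * = accepting)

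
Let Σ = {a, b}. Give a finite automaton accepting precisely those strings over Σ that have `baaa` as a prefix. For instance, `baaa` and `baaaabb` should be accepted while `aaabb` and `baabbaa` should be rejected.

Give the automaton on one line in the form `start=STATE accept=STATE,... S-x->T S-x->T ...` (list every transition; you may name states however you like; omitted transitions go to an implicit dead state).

start=q0 accept=q4 q0-a->q5 q0-b->q1 q1-a->q2 q1-b->q5 q2-a->q3 q2-b->q5 q3-a->q4 q3-b->q5 q4-a->q4 q4-b->q4 q5-a->q5 q5-b->q5

Walk along `baaa` while the input agrees: from q0 take `b` to q1, and so on. Any deviation drops to the rejecting sink q5. Once q4 is reached the prefix is confirmed and every continuation is accepted.
A 6-state machine:
        a   b  
>  q0   q5  q1 
   q1   q2  q5 
   q2   q3  q5 
   q3   q4  q5 
 * q4   q4  q4 
   q5   q5  q5 
(> = start, * = accepting)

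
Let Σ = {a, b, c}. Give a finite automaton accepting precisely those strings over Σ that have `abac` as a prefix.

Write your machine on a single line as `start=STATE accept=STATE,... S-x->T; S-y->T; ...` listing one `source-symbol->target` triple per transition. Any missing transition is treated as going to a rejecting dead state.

start=S0; accept=S4; S0-a->S1; S0-b->S5; S0-c->S5; S1-a->S5; S1-b->S2; S1-c->S5; S2-a->S3; S2-b->S5; S2-c->S5; S3-a->S5; S3-b->S5; S3-c->S4; S4-a->S4; S4-b->S4; S4-c->S4; S5-a->S5; S5-b->S5; S5-c->S5

Check the first 4 symbols one by one: S0 through S3 record how many have matched `abac` so far; any wrong symbol goes to the dead state S5. After all 4 match we enter the accepting sink S4.
        a   b   c  
>  S0   S1  S5  S5 
   S1   S5  S2  S5 
   S2   S3  S5  S5 
   S3   S5  S5  S4 
 * S4   S4  S4  S4 
   S5   S5  S5  S5 
(> = start, * = accepting)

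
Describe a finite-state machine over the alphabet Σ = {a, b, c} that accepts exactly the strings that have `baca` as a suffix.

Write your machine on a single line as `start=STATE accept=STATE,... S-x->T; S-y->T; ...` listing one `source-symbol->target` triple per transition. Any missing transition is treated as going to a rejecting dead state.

Let each state record the length of the longest suffix of the input read so far that is also a prefix of `baca`. q1 means the last symbol is `b`; q2 means the last 2 symbols are `ba`; q3 means the last 3 symbols are `bac`; q4 means the last 4 symbols are `baca`. Accept only at q4, where the string currently ends in `baca`.
        a   b   c  
>  q0   q0  q1  q0 
   q1   q2  q1  q0 
   q2   q0  q1  q3 
   q3   q4  q1  q0 
 * q4   q0  q1  q0 
(> = start, * = accepting)

start=q0; accept=q4; q0-a->q0; q0-b->q1; q0-c->q0; q1-a->q2; q1-b->q1; q1-c->q0; q2-a->q0; q2-b->q1; q2-c->q3; q3-a->q4; q3-b->q1; q3-c->q0; q4-a->q0; q4-b->q1; q4-c->q0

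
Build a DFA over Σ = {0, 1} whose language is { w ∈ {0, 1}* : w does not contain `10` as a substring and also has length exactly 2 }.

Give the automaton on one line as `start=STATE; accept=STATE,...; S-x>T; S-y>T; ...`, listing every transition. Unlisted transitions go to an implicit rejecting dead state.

Run two small machines in parallel and take their product. The first has 3 states tracking partial matches of the forbidden pattern `10`; the second has 4 states tracking the input length, saturating at 3. A product state is a pair (one from each), accepting exactly when both do. Equivalent product states are then merged.
        0   1  
>  S0   S1  S2 
   S1   S3  S3 
   S2   S4  S3 
 * S3   S4  S4 
   S4   S4  S4 
(> = start, * = accepting)

start=S0; accept=S3; S0-0>S1; S0-1>S2; S1-0>S3; S1-1>S3; S2-0>S4; S2-1>S3; S3-0>S4; S3-1>S4; S4-0>S4; S4-1>S4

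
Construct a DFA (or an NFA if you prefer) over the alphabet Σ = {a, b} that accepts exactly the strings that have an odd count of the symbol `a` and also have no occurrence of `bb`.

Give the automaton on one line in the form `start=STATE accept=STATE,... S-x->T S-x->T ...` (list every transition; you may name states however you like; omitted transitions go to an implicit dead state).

start=q0 accept=q1,q3 q0-a->q1 q0-b->q2 q1-a->q0 q1-b->q3 q2-a->q1 q2-b->q4 q3-a->q0 q3-b->q4 q4-a->q4 q4-b->q4

Build one automaton per condition and run them in lockstep. The first has 2 states tracking the count of `a`s modulo 2; the second has 3 states tracking partial matches of the forbidden pattern `bb`. A product state is a pair (one from each), accepting exactly when both do. Minimizing collapses redundant product states.
5 states suffice.
        a   b  
>  q0   q1  q2 
 * q1   q0  q3 
   q2   q1  q4 
 * q3   q0  q4 
   q4   q4  q4 
(> = start, * = accepting)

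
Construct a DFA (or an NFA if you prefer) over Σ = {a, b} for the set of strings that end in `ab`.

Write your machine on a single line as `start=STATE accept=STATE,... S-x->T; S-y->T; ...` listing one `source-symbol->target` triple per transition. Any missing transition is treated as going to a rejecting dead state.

start=q0; accept=q2; q0-a->q1; q0-b->q0; q1-a->q1; q1-b->q2; q2-a->q1; q2-b->q0

Remember how much of `ab` the current input suffix matches. State q0 means no match yet; q1 means the last symbol is `a`; q2 means the last 2 symbols are `ab`. Only q2 accepts. On a mismatch, fall back to the longest proper suffix that is still a prefix of `ab`.
With 3 states:
        a   b  
>  q0   q1  q0 
   q1   q1  q2 
 * q2   q1  q0 
(> = start, * = accepting)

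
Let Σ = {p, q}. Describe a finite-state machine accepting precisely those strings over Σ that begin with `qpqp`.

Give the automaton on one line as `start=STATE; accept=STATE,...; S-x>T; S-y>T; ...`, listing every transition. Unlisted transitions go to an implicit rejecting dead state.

Check the first 4 symbols one by one: A through D record how many have matched `qpqp` so far; any wrong symbol goes to the dead state F. After all 4 match we enter the accepting sink E.
       p  q 
>  A   F  B 
   B   C  F 
   C   F  D 
   D   E  F 
 * E   E  E 
   F   F  F 
(> = start, * = accepting)

start=A; accept=E; A-p>F; A-q>B; B-p>C; B-q>F; C-p>F; C-q>D; D-p>E; D-q>F; E-p>E; E-q>E; F-p>F; F-q>F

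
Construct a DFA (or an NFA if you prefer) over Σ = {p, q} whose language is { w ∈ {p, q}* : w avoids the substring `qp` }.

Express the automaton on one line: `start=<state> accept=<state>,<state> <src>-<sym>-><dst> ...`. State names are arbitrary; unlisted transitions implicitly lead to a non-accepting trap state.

Track partial matches of the forbidden pattern `qp`. State C is a dead state reached once `qp` has occurred; every other state accepts. A means no part of `qp` is currently matched.
A 3-state machine:
       p  q 
>* A   A  B 
 * B   C  B 
   C   C  C 
(> = start, * = accepting)

start=A accept=A,B A-p->A A-q->B B-p->C B-q->B C-p->C C-q->C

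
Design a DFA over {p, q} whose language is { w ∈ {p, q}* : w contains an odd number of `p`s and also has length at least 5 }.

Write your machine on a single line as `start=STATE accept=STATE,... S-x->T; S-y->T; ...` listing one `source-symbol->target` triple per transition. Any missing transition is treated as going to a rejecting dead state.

start=S0; accept=S9; S0-p->S1; S0-q->S2; S1-p->S3; S1-q->S4; S2-p->S4; S2-q->S3; S3-p->S5; S3-q->S6; S4-p->S6; S4-q->S5; S5-p->S7; S5-q->S8; S6-p->S8; S6-q->S7; S7-p->S9; S7-q->S7; S8-p->S7; S8-q->S9; S9-p->S7; S9-q->S9

Build one automaton per condition and run them in lockstep. One (2 states) tracks the count of `p`s modulo 2; the other (7 states) tracks the input length, saturating at 6. Each combined state is a pair, one component from each; accept when both components accept. Equivalent product states are then merged.
With 10 states:
        p   q  
>  S0   S1  S2 
   S1   S3  S4 
   S2   S4  S3 
   S3   S5  S6 
   S4   S6  S5 
   S5   S7  S8 
   S6   S8  S7 
   S7   S9  S7 
   S8   S7  S9 
 * S9   S7  S9 
(> = start, * = accepting)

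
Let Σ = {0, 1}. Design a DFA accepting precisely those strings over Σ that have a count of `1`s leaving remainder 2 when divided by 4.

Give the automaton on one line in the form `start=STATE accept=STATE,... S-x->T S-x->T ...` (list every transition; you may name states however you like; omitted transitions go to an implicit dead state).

Keep the running count of `1`s modulo 4: each `1` advances along the cycle A → B → C → D → A while other symbols loop. Accept at C.
       0  1 
>  A   A  B 
   B   B  C 
 * C   C  D 
   D   D  A 
(> = start, * = accepting)

start=A accept=C A-0->A A-1->B B-0->B B-1->C C-0->C C-1->D D-0->D D-1->A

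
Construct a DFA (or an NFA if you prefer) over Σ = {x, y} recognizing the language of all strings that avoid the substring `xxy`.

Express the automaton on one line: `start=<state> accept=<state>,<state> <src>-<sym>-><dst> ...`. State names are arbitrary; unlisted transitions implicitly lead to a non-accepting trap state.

start=s0 accept=s0,s1,s2 s0-x->s1 s0-y->s0 s1-x->s2 s1-y->s0 s2-x->s2 s2-y->s3 s3-x->s3 s3-y->s3

Track partial matches of the forbidden pattern `xxy`. State s3 is a dead state reached once `xxy` has occurred; every other state accepts. s0 means no part of `xxy` is currently matched.
A 4-state machine:
        x   y  
>* s0   s1  s0 
 * s1   s2  s0 
 * s2   s2  s3 
   s3   s3  s3 
(> = start, * = accepting)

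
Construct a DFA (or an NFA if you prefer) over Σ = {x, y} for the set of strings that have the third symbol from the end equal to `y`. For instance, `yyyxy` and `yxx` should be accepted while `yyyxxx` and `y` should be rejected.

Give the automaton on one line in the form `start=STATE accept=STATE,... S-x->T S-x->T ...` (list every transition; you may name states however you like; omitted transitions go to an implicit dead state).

start=q0 accept=q11,q12,q13,q14 q0-x->q1 q0-y->q2 q1-x->q3 q1-y->q4 q2-x->q5 q2-y->q6 q3-x->q7 q3-y->q8 q4-x->q9 q4-y->q10 q5-x->q11 q5-y->q12 q6-x->q13 q6-y->q14 q7-x->q7 q7-y->q8 q8-x->q9 q8-y->q10 q9-x->q11 q9-y->q12 q10-x->q13 q10-y->q14 q11-x->q7 q11-y->q8 q12-x->q9 q12-y->q10 q13-x->q11 q13-y->q12 q14-x->q13 q14-y->q14

Because acceptance depends on a position counted from the end, the machine has to buffer the most recent 3 symbols. Make each state the string of the last up-to-3 symbols read; on input `x` shift the window left and append `x`. Accept when the buffered window has length 3 and begins with `y`.
15 states suffice.
          x    y  
>  q0     q1   q2 
   q1     q3   q4 
   q2     q5   q6 
   q3     q7   q8 
   q4     q9  q10 
   q5    q11  q12 
   q6    q13  q14 
   q7     q7   q8 
   q8     q9  q10 
   q9    q11  q12 
   q10   q13  q14 
 * q11    q7   q8 
 * q12    q9  q10 
 * q13   q11  q12 
 * q14   q13  q14 
(> = start, * = accepting)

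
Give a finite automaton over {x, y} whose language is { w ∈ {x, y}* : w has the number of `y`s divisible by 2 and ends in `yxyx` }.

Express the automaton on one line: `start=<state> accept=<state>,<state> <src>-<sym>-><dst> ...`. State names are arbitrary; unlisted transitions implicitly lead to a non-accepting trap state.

start=s0 accept=s5 s0-x->s0 s0-y->s1 s1-x->s2 s1-y->s0 s2-x->s3 s2-y->s4 s3-x->s3 s3-y->s0 s4-x->s5 s4-y->s1 s5-x->s0 s5-y->s1

Run two small machines in parallel and take their product. One (2 states) tracks the count of `y`s modulo 2; the other (5 states) tracks how much of the suffix `yxyx` has currently been matched. Each combined state is a pair, one component from each; accept when both components accept. Equivalent product states are then merged.
        x   y  
>  s0   s0  s1 
   s1   s2  s0 
   s2   s3  s4 
   s3   s3  s0 
   s4   s5  s1 
 * s5   s0  s1 
(> = start, * = accepting)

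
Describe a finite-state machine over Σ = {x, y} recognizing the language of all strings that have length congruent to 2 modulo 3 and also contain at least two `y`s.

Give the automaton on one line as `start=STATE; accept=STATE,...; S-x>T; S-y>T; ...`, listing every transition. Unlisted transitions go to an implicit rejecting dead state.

start=q0; accept=q5; q0-x>q1; q0-y>q2; q1-x>q3; q1-y>q4; q2-x>q4; q2-y>q5; q3-x>q0; q3-y>q6; q4-x>q6; q4-y>q7; q5-x>q7; q5-y>q7; q6-x>q2; q6-y>q8; q7-x>q8; q7-y>q8; q8-x>q5; q8-y>q5

Handle the two conditions separately and then intersect. The first has 3 states tracking the input length modulo 3; the second has 4 states tracking the count of `y`s, saturating at 3. A product state is a pair (one from each), accepting exactly when both do. After merging equivalent states the machine shrinks.
A 9-state machine:
        x   y  
>  q0   q1  q2 
   q1   q3  q4 
   q2   q4  q5 
   q3   q0  q6 
   q4   q6  q7 
 * q5   q7  q7 
   q6   q2  q8 
   q7   q8  q8 
   q8   q5  q5 
(> = start, * = accepting)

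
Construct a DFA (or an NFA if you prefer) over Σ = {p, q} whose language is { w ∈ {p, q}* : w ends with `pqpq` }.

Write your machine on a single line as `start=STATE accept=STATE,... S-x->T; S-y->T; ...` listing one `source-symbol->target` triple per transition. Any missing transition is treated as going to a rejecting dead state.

start=s0; accept=s4; s0-p->s1; s0-q->s0; s1-p->s1; s1-q->s2; s2-p->s3; s2-q->s0; s3-p->s1; s3-q->s4; s4-p->s3; s4-q->s0

Let each state record the length of the longest suffix of the input read so far that is also a prefix of `pqpq`. s1 means the last symbol is `p`; s2 means the last 2 symbols are `pq`; s3 means the last 3 symbols are `pqp`; s4 means the last 4 symbols are `pqpq`. Accept only at s4, where the string currently ends in `pqpq`.
A 5-state machine:
        p   q  
>  s0   s1  s0 
   s1   s1  s2 
   s2   s3  s0 
   s3   s1  s4 
 * s4   s3  s0 
(> = start, * = accepting)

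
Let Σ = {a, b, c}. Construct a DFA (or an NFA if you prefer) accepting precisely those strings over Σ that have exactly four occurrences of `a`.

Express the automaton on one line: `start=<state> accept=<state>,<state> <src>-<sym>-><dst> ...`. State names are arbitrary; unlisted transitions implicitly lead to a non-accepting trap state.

start=q0 accept=q4 q0-a->q1 q0-b->q0 q0-c->q0 q1-a->q2 q1-b->q1 q1-c->q1 q2-a->q3 q2-b->q2 q2-c->q2 q3-a->q4 q3-b->q3 q3-c->q3 q4-a->q5 q4-b->q4 q4-c->q4 q5-a->q5 q5-b->q5 q5-c->q5

Only the number of `a`s matters, and only up to 5. Make a chain q0 → q1 → q2 → q3 → q4 → q5 advanced by each `a` (with q5 absorbing); every other symbol self-loops. The accepting set is {q4}.
With 6 states:
        a   b   c  
>  q0   q1  q0  q0 
   q1   q2  q1  q1 
   q2   q3  q2  q2 
   q3   q4  q3  q3 
 * q4   q5  q4  q4 
   q5   q5  q5  q5 
(> = start, * = accepting)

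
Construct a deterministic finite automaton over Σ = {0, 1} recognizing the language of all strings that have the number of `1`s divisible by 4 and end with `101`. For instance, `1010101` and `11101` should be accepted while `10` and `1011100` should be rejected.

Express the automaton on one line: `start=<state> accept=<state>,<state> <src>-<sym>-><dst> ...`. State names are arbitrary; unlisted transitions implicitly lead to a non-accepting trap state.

Build one automaton per condition and run them in lockstep. One (4 states) tracks the count of `1`s modulo 4; the other (4 states) tracks how much of the suffix `101` has currently been matched. Each combined state is a pair, one component from each; accept when both components accept.
A 16-state machine:
          0    1  
>  s0     s0   s1 
   s1     s2   s3 
   s2     s4   s5 
   s3     s6   s7 
   s4     s4   s3 
   s5     s6   s7 
   s6     s8   s9 
   s7    s10  s11 
   s8     s8   s7 
   s9    s10  s11 
   s10   s12  s13 
   s11   s14   s1 
   s12   s12  s11 
 * s13   s14   s1 
   s14    s0  s15 
   s15    s2   s3 
(> = start, * = accepting)

start=s0 accept=s13 s0-0->s0 s0-1->s1 s1-0->s2 s1-1->s3 s2-0->s4 s2-1->s5 s3-0->s6 s3-1->s7 s4-0->s4 s4-1->s3 s5-0->s6 s5-1->s7 s6-0->s8 s6-1->s9 s7-0->s10 s7-1->s11 s8-0->s8 s8-1->s7 s9-0->s10 s9-1->s11 s10-0->s12 s10-1->s13 s11-0->s14 s11-1->s1 s12-0->s12 s12-1->s11 s13-0->s14 s13-1->s1 s14-0->s0 s14-1->s15 s15-0->s2 s15-1->s3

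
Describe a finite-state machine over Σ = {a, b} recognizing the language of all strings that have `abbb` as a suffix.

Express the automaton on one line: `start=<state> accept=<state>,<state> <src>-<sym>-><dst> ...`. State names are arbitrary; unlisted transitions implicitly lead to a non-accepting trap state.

start=S0 accept=S4 S0-a->S1 S0-b->S0 S1-a->S1 S1-b->S2 S2-a->S1 S2-b->S3 S3-a->S1 S3-b->S4 S4-a->S1 S4-b->S0

Let each state record the length of the longest suffix of the input read so far that is also a prefix of `abbb`. S1 means the last symbol is `a`; S2 means the last 2 symbols are `ab`; S3 means the last 3 symbols are `abb`; S4 means the last 4 symbols are `abbb`. Accept only at S4, where the string currently ends in `abbb`.
        a   b  
>  S0   S1  S0 
   S1   S1  S2 
   S2   S1  S3 
   S3   S1  S4 
 * S4   S1  S0 
(> = start, * = accepting)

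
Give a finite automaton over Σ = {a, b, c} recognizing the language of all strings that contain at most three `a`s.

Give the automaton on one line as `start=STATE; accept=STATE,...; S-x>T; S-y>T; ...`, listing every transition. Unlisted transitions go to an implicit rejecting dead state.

start=S0; accept=S0,S1,S2,S3; S0-a>S1; S0-b>S0; S0-c>S0; S1-a>S2; S1-b>S1; S1-c>S1; S2-a>S3; S2-b>S2; S2-c>S2; S3-a>S4; S3-b>S3; S3-c>S3; S4-a>S4; S4-b>S4; S4-c>S4

Count `a`s, saturating at 4: states S0 through S3 mean 0 through 3 `a`s seen; S4 means more than 3. Each `a` increments (capped at S4); other symbols loop. Accept from {S0, S1, S2, S3}.
A 5-state machine:
        a   b   c  
>* S0   S1  S0  S0 
 * S1   S2  S1  S1 
 * S2   S3  S2  S2 
 * S3   S4  S3  S3 
   S4   S4  S4  S4 
(> = start, * = accepting)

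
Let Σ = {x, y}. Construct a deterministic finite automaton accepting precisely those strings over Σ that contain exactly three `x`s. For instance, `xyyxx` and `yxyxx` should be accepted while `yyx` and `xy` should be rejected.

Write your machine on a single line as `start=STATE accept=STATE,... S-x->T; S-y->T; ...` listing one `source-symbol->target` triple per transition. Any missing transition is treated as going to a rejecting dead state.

Count `x`s, saturating at 4: states q0 through q3 mean 0 through 3 `x`s seen; q4 means more than 3. Each `x` increments (capped at q4); other symbols loop. Accept from {q3}.
A 5-state machine:
        x   y  
>  q0   q1  q0 
   q1   q2  q1 
   q2   q3  q2 
 * q3   q4  q3 
   q4   q4  q4 
(> = start, * = accepting)

start=q0; accept=q3; q0-x->q1; q0-y->q0; q1-x->q2; q1-y->q1; q2-x->q3; q2-y->q2; q3-x->q4; q3-y->q3; q4-x->q4; q4-y->q4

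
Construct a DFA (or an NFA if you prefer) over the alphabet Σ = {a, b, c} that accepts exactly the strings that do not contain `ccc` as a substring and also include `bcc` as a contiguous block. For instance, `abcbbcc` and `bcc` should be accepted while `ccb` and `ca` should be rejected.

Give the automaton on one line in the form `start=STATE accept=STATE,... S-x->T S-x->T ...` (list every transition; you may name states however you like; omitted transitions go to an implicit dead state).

Run two small machines in parallel and take their product. The first has 4 states tracking partial matches of the forbidden pattern `ccc`; the second has 4 states tracking whether and how much of `bcc` has been seen. A product state is a pair (one from each), accepting exactly when both do. After merging equivalent states the machine shrinks.
With 9 states:
        a   b   c  
>  q0   q0  q1  q2 
   q1   q0  q1  q3 
   q2   q0  q1  q4 
   q3   q0  q1  q5 
   q4   q0  q1  q6 
 * q5   q7  q7  q6 
   q6   q6  q6  q6 
 * q7   q7  q7  q8 
 * q8   q7  q7  q5 
(> = start, * = accepting)

start=q0 accept=q5,q7,q8 q0-a->q0 q0-b->q1 q0-c->q2 q1-a->q0 q1-b->q1 q1-c->q3 q2-a->q0 q2-b->q1 q2-c->q4 q3-a->q0 q3-b->q1 q3-c->q5 q4-a->q0 q4-b->q1 q4-c->q6 q5-a->q7 q5-b->q7 q5-c->q6 q6-a->q6 q6-b->q6 q6-c->q6 q7-a->q7 q7-b->q7 q7-c->q8 q8-a->q7 q8-b->q7 q8-c->q5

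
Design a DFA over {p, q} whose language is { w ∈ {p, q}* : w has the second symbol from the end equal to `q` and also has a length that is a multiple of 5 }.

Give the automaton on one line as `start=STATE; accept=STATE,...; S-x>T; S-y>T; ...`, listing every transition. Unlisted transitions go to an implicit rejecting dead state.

Build one automaton per condition and run them in lockstep. One (7 states) tracks the last 2 symbols read; the other (5 states) tracks the input length modulo 5. Each combined state is a pair, one component from each; accept when both components accept. After merging equivalent states the machine shrinks.
        p   q  
>  s0   s1  s1 
   s1   s2  s2 
   s2   s3  s3 
   s3   s4  s5 
   s4   s0  s0 
   s5   s6  s6 
 * s6   s1  s1 
(> = start, * = accepting)

start=s0; accept=s6; s0-p>s1; s0-q>s1; s1-p>s2; s1-q>s2; s2-p>s3; s2-q>s3; s3-p>s4; s3-q>s5; s4-p>s0; s4-q>s0; s5-p>s6; s5-q>s6; s6-p>s1; s6-q>s1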